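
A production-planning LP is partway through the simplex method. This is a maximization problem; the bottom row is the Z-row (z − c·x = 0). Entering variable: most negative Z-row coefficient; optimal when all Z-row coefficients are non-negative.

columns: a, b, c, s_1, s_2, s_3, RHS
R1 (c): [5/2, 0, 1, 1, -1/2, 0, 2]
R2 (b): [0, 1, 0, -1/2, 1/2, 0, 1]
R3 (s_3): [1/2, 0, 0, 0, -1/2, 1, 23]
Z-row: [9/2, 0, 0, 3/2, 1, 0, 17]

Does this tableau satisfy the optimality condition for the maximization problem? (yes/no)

Every Z-row coefficient is ≥ 0, so the tableau is optimal.

yes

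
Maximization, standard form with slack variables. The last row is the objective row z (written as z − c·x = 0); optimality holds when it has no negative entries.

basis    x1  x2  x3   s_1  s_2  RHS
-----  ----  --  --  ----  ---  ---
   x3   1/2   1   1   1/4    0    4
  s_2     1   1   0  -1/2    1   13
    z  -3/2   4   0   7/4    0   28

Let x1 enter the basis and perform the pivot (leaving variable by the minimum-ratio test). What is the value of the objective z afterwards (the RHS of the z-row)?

40

Ratio test on column x1 — row 1: 4/(1/2) = 8; row 2: 13/1 = 13. Minimum is 8 at row 1 (x3 leaves); pivot element 1/2.
Pivot on row 1; the z-row RHS becomes 28 − (-3/2)·8 = 40.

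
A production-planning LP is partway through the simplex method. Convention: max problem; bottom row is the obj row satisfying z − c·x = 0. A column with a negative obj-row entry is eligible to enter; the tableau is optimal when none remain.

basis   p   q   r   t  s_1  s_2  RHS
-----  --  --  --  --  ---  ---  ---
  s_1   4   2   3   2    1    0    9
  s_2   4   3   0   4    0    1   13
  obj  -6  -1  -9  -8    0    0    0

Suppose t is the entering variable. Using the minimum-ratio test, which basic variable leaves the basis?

s_2

Column t entries and ratios — s_1: 9/2 = 9/2; s_2: 13/4 = 13/4.
Smallest ratio is 13/4 in the row of s_2, so s_2 leaves.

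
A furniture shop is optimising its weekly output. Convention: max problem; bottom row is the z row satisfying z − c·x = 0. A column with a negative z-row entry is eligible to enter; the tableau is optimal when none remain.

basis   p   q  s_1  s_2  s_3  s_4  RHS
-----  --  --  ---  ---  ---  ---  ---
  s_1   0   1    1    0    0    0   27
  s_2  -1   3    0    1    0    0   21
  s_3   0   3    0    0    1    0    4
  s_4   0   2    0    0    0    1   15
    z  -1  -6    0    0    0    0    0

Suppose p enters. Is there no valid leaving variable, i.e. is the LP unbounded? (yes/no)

Every constraint-row entry in column p is ≤ 0, so increasing p is unbounded.

yes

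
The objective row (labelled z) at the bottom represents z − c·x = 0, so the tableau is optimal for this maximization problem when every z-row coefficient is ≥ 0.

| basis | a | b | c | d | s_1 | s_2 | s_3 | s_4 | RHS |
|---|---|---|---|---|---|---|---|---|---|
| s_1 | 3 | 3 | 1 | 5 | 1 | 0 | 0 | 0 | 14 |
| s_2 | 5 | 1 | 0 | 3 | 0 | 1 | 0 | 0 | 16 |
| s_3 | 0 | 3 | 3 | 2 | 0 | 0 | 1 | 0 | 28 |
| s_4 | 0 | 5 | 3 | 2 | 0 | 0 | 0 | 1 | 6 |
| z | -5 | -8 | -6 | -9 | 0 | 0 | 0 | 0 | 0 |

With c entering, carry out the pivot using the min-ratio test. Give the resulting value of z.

Ratio test on column c — row 1: 14/1 = 14; row 2: entry 0 ≤ 0; row 3: 28/3 = 28/3; row 4: 6/3 = 2. Minimum is 2 at row 4 (s_4 leaves); pivot element 3.
Pivot on row 4; the z-row RHS becomes 0 − (-6)·2 = 12.

12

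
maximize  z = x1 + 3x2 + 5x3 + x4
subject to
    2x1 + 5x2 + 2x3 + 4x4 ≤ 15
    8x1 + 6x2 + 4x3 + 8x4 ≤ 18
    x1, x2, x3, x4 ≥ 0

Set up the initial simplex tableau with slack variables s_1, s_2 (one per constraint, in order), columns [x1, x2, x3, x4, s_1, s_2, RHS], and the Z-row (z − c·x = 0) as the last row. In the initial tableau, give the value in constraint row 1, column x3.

2

Constraint 1 has coefficient 2 on x3.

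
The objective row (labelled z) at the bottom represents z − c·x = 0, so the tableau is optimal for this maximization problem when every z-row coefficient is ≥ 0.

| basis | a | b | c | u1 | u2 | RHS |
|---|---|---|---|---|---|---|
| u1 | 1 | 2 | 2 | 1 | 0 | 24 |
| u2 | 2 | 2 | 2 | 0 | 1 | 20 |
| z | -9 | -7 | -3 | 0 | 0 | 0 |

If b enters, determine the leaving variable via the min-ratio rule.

Column b entries and ratios — u1: 24/2 = 12; u2: 20/2 = 10.
Smallest ratio is 10 in the row of u2, so u2 leaves.

u2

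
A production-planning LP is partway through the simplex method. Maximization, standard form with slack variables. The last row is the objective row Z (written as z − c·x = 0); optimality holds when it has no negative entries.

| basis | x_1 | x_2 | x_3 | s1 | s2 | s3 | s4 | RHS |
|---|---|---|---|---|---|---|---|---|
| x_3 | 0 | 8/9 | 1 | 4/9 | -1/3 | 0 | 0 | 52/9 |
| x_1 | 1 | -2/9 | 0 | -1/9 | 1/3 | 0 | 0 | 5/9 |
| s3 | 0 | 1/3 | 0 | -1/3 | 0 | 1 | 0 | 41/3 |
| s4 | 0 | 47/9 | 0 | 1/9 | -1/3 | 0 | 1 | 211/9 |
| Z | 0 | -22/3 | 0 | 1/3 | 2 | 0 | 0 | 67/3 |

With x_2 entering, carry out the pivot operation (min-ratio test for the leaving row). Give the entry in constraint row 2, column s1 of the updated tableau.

-5/47

Ratio test on column x_2 — row 1: (52/9)/(8/9) = 13/2; row 2: entry -2/9 ≤ 0; row 3: (41/3)/(1/3) = 41; row 4: (211/9)/(47/9) = 211/47. Minimum is 211/47 at row 4 (s4 leaves); pivot element 47/9.
Divide row 4 by 47/9; eliminate column x_2 from the other rows.
Row 2 update in column s1: -1/9 − (-2/9)·(1/47) = -5/47.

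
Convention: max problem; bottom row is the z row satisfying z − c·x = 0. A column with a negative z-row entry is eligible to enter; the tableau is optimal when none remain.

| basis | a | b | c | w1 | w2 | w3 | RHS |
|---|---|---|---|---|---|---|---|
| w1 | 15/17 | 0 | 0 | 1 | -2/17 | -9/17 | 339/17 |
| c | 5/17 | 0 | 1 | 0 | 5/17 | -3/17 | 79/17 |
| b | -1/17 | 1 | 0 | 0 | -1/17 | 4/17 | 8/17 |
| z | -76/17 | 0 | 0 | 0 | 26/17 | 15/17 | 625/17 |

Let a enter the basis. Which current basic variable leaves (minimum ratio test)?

Column a entries and ratios — w1: (339/17)/(15/17) = 113/5; c: (79/17)/(5/17) = 79/5; b: -1/17 ≤ 0, skip.
Smallest ratio is 79/5 in the row of c, so c leaves.

c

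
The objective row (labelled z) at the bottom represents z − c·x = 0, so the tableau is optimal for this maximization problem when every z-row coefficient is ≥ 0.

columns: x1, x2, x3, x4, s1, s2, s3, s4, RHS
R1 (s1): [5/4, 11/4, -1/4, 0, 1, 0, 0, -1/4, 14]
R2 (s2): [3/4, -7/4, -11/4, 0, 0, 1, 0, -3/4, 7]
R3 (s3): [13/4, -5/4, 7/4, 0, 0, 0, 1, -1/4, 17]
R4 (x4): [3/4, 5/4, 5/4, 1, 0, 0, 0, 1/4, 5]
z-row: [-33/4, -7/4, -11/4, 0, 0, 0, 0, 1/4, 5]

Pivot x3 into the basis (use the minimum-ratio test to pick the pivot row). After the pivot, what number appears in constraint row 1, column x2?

3

Ratio test on column x3 — row 1: entry -1/4 ≤ 0; row 2: entry -11/4 ≤ 0; row 3: 17/(7/4) = 68/7; row 4: 5/(5/4) = 4. Minimum is 4 at row 4 (x4 leaves); pivot element 5/4.
Divide row 4 by 5/4; eliminate column x3 from the other rows.
Row 1 update in column x2: 11/4 − (-1/4)·1 = 3.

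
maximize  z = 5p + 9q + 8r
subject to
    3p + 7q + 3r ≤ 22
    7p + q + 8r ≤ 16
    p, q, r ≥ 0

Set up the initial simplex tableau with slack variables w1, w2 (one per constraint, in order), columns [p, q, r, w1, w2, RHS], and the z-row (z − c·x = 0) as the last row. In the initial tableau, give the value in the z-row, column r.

-8

The z-row carries the negated objective coefficients: the r entry is -8.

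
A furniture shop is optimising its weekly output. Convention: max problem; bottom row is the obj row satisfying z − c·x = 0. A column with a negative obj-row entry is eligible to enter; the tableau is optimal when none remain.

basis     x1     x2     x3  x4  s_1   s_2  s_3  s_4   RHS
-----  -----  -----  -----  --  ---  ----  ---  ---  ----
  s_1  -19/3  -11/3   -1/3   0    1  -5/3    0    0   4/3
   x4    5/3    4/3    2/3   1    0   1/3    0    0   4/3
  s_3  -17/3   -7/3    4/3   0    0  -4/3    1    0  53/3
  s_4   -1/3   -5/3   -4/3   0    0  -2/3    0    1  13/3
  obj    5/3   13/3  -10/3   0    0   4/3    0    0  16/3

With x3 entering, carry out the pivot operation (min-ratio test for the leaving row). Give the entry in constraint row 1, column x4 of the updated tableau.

Ratio test on column x3 — row 1: entry -1/3 ≤ 0; row 2: (4/3)/(2/3) = 2; row 3: (53/3)/(4/3) = 53/4; row 4: entry -4/3 ≤ 0. Minimum is 2 at row 2 (x4 leaves); pivot element 2/3.
Divide row 2 by 2/3; eliminate column x3 from the other rows.
Row 1 update in column x4: 0 − (-1/3)·(3/2) = 1/2.

1/2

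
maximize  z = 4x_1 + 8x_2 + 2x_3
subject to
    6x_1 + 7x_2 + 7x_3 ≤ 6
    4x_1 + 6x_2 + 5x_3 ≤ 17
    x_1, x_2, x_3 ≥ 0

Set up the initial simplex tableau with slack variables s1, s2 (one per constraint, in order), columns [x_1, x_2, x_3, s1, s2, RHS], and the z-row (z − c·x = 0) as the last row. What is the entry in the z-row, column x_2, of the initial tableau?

-8

The z-row carries the negated objective coefficients: the x_2 entry is -8.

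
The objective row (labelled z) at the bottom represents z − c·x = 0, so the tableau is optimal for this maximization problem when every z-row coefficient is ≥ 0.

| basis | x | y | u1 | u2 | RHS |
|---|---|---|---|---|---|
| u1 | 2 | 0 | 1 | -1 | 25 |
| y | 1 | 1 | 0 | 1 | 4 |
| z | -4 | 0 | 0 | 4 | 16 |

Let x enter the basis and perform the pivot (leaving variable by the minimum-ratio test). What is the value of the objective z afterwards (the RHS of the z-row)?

32

Ratio test on column x — row 1: 25/2 = 25/2; row 2: 4/1 = 4. Minimum is 4 at row 2 (y leaves); pivot element 1.
Pivot on row 2; the z-row RHS becomes 16 − (-4)·4 = 32.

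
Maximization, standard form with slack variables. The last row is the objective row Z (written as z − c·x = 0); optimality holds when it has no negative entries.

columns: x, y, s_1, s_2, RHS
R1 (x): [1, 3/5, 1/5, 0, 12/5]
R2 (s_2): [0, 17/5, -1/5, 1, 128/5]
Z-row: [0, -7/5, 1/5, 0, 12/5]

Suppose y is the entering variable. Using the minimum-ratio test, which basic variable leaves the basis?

Column y entries and ratios — x: (12/5)/(3/5) = 4; s_2: (128/5)/(17/5) = 128/17.
Smallest ratio is 4 in the row of x, so x leaves.

x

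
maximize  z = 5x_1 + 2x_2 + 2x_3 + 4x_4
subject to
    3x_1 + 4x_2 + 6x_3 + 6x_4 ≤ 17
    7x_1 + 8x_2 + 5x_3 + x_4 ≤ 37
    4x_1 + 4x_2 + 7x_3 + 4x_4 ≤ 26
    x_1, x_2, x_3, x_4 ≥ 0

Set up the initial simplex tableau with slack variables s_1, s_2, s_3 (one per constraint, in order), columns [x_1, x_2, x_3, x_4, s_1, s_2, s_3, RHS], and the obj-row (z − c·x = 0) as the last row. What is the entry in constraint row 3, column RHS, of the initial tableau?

26

The RHS of constraint 3 is b_3 = 26.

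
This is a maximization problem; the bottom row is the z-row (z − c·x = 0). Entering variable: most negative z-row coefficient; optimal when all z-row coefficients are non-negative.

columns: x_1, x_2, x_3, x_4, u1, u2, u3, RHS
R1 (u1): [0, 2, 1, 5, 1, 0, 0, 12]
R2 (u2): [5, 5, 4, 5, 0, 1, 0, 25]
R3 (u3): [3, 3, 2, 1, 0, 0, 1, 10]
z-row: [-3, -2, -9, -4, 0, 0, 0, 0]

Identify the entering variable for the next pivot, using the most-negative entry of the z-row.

x_3

Negative z-row entries: x_1: -3, x_2: -2, x_3: -9, x_4: -4.
The most negative is -9 in column x_3, so x_3 enters.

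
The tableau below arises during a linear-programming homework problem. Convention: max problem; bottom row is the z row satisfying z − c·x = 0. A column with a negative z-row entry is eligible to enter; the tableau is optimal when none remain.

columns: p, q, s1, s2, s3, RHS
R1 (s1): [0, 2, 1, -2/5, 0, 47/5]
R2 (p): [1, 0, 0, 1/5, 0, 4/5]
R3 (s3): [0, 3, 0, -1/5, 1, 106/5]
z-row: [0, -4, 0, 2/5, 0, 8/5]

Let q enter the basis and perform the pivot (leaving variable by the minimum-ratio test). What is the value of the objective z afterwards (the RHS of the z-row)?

Ratio test on column q — row 1: (47/5)/2 = 47/10; row 2: entry 0 ≤ 0; row 3: (106/5)/3 = 106/15. Minimum is 47/10 at row 1 (s1 leaves); pivot element 2.
Pivot on row 1; the z-row RHS becomes 8/5 − (-4)·(47/10) = 102/5.

102/5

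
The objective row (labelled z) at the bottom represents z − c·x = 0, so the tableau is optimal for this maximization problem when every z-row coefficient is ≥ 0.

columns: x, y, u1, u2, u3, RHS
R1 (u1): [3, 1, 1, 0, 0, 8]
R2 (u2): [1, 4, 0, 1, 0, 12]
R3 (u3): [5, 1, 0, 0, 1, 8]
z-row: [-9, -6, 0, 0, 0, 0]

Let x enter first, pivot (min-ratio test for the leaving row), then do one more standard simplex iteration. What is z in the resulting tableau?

Ratio test on column x — row 1: 8/3 = 8/3; row 2: 12/1 = 12; row 3: 8/5 = 8/5. Minimum is 8/5 at row 3 (u3 leaves); pivot element 5.
Pivot on row 3; the z-row RHS becomes 0 − (-9)·(8/5) = 72/5.
Next entering variable (most negative z-row entry -21/5): y.
Ratio test on column y — row 1: (16/5)/(2/5) = 8; row 2: (52/5)/(19/5) = 52/19; row 3: (8/5)/(1/5) = 8. Minimum is 52/19 at row 2 (u2 leaves); pivot element 19/5.
After the second pivot the z-row RHS is 72/5 − (-21/5)·(52/19) = 492/19.

492/19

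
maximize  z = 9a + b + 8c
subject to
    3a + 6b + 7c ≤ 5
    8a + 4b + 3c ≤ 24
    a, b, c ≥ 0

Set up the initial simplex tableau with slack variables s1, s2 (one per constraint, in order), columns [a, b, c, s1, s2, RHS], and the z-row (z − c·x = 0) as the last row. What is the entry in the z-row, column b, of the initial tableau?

The z-row carries the negated objective coefficients: the b entry is -1.

-1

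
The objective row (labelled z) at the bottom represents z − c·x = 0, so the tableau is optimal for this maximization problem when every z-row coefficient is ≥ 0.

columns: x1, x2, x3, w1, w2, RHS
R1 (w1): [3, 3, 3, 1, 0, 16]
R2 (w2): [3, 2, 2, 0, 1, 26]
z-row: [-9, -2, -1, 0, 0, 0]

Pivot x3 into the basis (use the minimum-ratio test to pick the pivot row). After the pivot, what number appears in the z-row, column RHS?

Ratio test on column x3 — row 1: 16/3 = 16/3; row 2: 26/2 = 13. Minimum is 16/3 at row 1 (w1 leaves); pivot element 3.
Divide row 1 by 3; eliminate column x3 from the other rows.
z-row update in column RHS: 0 − (-1)·(16/3) = 16/3.

16/3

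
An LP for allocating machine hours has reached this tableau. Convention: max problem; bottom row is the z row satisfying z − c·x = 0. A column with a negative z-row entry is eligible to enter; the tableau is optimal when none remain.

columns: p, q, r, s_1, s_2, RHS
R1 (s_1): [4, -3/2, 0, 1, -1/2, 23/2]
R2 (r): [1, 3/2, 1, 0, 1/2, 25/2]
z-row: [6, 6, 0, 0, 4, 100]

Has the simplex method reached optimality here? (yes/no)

yes

Every z-row coefficient is ≥ 0, so the tableau is optimal.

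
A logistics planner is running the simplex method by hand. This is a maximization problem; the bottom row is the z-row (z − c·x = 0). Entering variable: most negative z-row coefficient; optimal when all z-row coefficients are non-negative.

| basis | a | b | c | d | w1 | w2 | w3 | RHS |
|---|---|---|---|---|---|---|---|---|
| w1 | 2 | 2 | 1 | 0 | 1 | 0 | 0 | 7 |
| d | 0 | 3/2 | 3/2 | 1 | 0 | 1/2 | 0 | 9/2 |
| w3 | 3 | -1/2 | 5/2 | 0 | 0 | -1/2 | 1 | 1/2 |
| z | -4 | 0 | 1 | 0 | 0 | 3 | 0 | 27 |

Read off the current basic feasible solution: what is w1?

7

w1 is basic (row 1); its value is the RHS of that row, 7.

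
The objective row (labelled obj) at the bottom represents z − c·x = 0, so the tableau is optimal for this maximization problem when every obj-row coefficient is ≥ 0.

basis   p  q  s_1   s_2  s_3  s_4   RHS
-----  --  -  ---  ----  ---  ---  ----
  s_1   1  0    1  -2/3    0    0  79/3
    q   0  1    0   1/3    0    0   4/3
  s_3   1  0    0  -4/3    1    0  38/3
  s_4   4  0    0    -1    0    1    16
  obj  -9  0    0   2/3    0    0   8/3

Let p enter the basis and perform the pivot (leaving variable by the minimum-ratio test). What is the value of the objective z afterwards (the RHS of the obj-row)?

Ratio test on column p — row 1: (79/3)/1 = 79/3; row 2: entry 0 ≤ 0; row 3: (38/3)/1 = 38/3; row 4: 16/4 = 4. Minimum is 4 at row 4 (s_4 leaves); pivot element 4.
Pivot on row 4; the obj-row RHS becomes 8/3 − (-9)·4 = 116/3.

116/3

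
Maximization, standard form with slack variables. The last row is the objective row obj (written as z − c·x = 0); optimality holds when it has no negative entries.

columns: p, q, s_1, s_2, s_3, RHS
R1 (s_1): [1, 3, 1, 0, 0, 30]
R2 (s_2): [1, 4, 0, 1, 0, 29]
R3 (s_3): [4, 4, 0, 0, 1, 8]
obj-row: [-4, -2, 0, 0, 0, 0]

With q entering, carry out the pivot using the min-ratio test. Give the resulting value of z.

4

Ratio test on column q — row 1: 30/3 = 10; row 2: 29/4 = 29/4; row 3: 8/4 = 2. Minimum is 2 at row 3 (s_3 leaves); pivot element 4.
Pivot on row 3; the obj-row RHS becomes 0 − (-2)·2 = 4.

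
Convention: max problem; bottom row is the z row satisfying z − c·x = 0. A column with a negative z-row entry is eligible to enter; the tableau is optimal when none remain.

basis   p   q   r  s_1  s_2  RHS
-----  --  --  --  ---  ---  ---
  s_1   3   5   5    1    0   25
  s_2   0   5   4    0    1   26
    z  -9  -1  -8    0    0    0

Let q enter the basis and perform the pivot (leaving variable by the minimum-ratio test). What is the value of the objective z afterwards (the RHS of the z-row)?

5

Ratio test on column q — row 1: 25/5 = 5; row 2: 26/5 = 26/5. Minimum is 5 at row 1 (s_1 leaves); pivot element 5.
Pivot on row 1; the z-row RHS becomes 0 − (-1)·5 = 5.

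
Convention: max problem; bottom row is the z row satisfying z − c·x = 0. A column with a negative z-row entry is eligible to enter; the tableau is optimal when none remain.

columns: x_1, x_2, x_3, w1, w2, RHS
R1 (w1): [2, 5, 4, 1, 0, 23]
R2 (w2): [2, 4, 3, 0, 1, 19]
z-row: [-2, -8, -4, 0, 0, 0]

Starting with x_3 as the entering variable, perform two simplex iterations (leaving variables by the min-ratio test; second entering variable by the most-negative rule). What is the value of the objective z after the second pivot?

184/5

Ratio test on column x_3 — row 1: 23/4 = 23/4; row 2: 19/3 = 19/3. Minimum is 23/4 at row 1 (w1 leaves); pivot element 4.
Pivot on row 1; the z-row RHS becomes 0 − (-4)·(23/4) = 23.
Next entering variable (most negative z-row entry -3): x_2.
Ratio test on column x_2 — row 1: (23/4)/(5/4) = 23/5; row 2: (7/4)/(1/4) = 7. Minimum is 23/5 at row 1 (x_3 leaves); pivot element 5/4.
After the second pivot the z-row RHS is 23 − (-3)·(23/5) = 184/5.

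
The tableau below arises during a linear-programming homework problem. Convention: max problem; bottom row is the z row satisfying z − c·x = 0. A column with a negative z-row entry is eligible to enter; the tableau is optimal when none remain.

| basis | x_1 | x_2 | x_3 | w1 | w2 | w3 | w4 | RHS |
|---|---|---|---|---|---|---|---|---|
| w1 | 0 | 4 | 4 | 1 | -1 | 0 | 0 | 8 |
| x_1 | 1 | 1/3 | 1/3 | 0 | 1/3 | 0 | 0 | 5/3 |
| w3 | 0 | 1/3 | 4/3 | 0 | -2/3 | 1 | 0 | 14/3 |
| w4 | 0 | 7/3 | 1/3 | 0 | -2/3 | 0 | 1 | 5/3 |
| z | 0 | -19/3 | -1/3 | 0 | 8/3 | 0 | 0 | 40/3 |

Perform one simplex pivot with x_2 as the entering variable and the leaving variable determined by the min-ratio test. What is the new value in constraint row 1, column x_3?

Ratio test on column x_2 — row 1: 8/4 = 2; row 2: (5/3)/(1/3) = 5; row 3: (14/3)/(1/3) = 14; row 4: (5/3)/(7/3) = 5/7. Minimum is 5/7 at row 4 (w4 leaves); pivot element 7/3.
Divide row 4 by 7/3; eliminate column x_2 from the other rows.
Row 1 update in column x_3: 4 − 4·(1/7) = 24/7.

24/7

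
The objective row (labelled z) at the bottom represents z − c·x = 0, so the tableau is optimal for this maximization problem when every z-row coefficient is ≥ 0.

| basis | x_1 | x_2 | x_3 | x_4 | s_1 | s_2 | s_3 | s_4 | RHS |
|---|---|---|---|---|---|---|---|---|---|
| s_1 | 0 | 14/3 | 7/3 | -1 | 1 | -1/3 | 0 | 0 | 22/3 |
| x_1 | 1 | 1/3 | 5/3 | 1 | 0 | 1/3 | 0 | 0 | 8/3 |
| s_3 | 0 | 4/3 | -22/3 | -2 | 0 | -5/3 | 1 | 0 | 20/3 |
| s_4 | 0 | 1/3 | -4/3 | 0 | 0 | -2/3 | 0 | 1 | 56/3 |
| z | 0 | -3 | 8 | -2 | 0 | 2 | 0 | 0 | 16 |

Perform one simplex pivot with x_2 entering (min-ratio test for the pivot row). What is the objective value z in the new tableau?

Ratio test on column x_2 — row 1: (22/3)/(14/3) = 11/7; row 2: (8/3)/(1/3) = 8; row 3: (20/3)/(4/3) = 5; row 4: (56/3)/(1/3) = 56. Minimum is 11/7 at row 1 (s_1 leaves); pivot element 14/3.
Pivot on row 1; the z-row RHS becomes 16 − (-3)·(11/7) = 145/7.

145/7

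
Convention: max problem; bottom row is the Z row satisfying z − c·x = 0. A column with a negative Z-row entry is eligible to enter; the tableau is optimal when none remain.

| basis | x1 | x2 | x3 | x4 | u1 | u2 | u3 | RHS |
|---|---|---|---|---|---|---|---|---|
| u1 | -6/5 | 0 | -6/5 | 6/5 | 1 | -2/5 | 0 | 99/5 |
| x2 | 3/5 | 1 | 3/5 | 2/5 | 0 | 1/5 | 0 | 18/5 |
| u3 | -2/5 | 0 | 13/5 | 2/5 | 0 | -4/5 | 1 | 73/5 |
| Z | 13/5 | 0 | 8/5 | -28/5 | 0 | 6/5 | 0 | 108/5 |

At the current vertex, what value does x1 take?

0

x1 is not in the basis, so in the current basic feasible solution x1 = 0.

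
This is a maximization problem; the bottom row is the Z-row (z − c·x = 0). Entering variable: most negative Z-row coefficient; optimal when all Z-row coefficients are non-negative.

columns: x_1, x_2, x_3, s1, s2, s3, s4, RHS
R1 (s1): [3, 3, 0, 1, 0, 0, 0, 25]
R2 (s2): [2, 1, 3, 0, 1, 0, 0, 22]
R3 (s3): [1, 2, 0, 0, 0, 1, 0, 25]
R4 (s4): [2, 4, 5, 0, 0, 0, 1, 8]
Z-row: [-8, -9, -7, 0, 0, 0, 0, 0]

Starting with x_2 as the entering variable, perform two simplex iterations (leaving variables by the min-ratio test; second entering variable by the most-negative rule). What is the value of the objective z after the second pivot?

Ratio test on column x_2 — row 1: 25/3 = 25/3; row 2: 22/1 = 22; row 3: 25/2 = 25/2; row 4: 8/4 = 2. Minimum is 2 at row 4 (s4 leaves); pivot element 4.
Pivot on row 4; the Z-row RHS becomes 0 − (-9)·2 = 18.
Next entering variable (most negative Z-row entry -7/2): x_1.
Ratio test on column x_1 — row 1: 19/(3/2) = 38/3; row 2: 20/(3/2) = 40/3; row 3: entry 0 ≤ 0; row 4: 2/(1/2) = 4. Minimum is 4 at row 4 (x_2 leaves); pivot element 1/2.
After the second pivot the Z-row RHS is 18 − (-7/2)·4 = 32.

32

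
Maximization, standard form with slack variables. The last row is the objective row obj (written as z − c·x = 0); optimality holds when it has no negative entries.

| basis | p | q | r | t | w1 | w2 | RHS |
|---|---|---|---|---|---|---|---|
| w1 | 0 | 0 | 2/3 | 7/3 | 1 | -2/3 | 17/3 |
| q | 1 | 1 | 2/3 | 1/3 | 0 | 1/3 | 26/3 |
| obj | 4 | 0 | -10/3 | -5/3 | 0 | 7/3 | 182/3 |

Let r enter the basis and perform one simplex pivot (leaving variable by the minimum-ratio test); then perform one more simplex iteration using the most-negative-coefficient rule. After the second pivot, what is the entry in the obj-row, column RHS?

Ratio test on column r — row 1: (17/3)/(2/3) = 17/2; row 2: (26/3)/(2/3) = 13. Minimum is 17/2 at row 1 (w1 leaves); pivot element 2/3.
Divide row 1 by 2/3; eliminate column r from the other rows.
Second iteration: most negative obj-row entry is -1 in column w2, so w2 enters.
Ratio test on column w2 — row 1: entry -1 ≤ 0; row 2: 3/1 = 3. Minimum is 3 at row 2 (q leaves); pivot element 1.
Divide row 2 by 1; eliminate column w2 from the other rows.
After both pivots, the entry at the obj-row, column RHS is 92.

92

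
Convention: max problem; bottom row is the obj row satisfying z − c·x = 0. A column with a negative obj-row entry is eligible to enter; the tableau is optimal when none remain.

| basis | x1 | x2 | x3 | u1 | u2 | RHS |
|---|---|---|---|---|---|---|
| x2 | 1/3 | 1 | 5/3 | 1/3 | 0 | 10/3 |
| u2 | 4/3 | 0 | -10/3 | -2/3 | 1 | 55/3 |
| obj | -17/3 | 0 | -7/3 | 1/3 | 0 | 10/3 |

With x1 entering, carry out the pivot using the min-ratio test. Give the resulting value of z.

Ratio test on column x1 — row 1: (10/3)/(1/3) = 10; row 2: (55/3)/(4/3) = 55/4. Minimum is 10 at row 1 (x2 leaves); pivot element 1/3.
Pivot on row 1; the obj-row RHS becomes 10/3 − (-17/3)·10 = 60.

60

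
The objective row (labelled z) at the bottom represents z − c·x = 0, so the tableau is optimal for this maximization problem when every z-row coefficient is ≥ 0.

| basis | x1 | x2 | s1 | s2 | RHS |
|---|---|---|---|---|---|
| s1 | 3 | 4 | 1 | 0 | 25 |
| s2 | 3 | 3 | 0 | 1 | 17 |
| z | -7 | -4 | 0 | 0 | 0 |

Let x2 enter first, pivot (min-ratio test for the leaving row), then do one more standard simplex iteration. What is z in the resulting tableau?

Ratio test on column x2 — row 1: 25/4 = 25/4; row 2: 17/3 = 17/3. Minimum is 17/3 at row 2 (s2 leaves); pivot element 3.
Pivot on row 2; the z-row RHS becomes 0 − (-4)·(17/3) = 68/3.
Next entering variable (most negative z-row entry -3): x1.
Ratio test on column x1 — row 1: entry -1 ≤ 0; row 2: (17/3)/1 = 17/3. Minimum is 17/3 at row 2 (x2 leaves); pivot element 1.
After the second pivot the z-row RHS is 68/3 − (-3)·(17/3) = 119/3.

119/3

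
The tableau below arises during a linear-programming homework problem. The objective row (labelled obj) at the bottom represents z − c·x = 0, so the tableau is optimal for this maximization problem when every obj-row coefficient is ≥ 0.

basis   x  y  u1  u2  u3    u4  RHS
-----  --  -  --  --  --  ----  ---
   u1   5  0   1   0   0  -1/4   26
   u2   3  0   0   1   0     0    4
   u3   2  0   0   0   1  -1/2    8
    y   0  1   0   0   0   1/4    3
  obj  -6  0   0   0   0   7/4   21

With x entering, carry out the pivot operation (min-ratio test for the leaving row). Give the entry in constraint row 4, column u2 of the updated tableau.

Ratio test on column x — row 1: 26/5 = 26/5; row 2: 4/3 = 4/3; row 3: 8/2 = 4; row 4: entry 0 ≤ 0. Minimum is 4/3 at row 2 (u2 leaves); pivot element 3.
Divide row 2 by 3; eliminate column x from the other rows.
Row 4 update in column u2: 0 − 0·(1/3) = 0.

0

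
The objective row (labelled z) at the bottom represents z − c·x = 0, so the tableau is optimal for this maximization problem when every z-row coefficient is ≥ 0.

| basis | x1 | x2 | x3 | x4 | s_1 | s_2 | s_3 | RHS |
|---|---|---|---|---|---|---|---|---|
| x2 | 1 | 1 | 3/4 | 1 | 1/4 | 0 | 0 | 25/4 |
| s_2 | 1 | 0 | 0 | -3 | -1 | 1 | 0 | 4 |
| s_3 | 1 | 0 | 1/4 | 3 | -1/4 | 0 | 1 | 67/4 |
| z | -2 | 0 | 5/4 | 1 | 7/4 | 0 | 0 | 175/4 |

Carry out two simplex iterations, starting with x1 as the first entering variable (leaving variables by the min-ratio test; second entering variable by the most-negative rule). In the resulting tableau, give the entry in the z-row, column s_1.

Ratio test on column x1 — row 1: (25/4)/1 = 25/4; row 2: 4/1 = 4; row 3: (67/4)/1 = 67/4. Minimum is 4 at row 2 (s_2 leaves); pivot element 1.
Divide row 2 by 1; eliminate column x1 from the other rows.
Second iteration: most negative z-row entry is -5 in column x4, so x4 enters.
Ratio test on column x4 — row 1: (9/4)/4 = 9/16; row 2: entry -3 ≤ 0; row 3: (51/4)/6 = 17/8. Minimum is 9/16 at row 1 (x2 leaves); pivot element 4.
Divide row 1 by 4; eliminate column x4 from the other rows.
After both pivots, the entry at the z-row, column s_1 is 21/16.

21/16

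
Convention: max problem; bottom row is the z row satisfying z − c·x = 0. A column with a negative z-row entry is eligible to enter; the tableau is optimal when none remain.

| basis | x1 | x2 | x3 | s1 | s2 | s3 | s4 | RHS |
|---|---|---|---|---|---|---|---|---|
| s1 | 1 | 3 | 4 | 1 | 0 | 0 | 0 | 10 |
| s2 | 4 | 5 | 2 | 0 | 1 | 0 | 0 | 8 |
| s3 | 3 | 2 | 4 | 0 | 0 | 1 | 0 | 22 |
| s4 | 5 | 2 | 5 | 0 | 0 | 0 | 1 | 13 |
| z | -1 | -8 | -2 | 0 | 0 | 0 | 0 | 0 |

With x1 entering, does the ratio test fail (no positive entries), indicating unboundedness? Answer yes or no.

no

Column x1 has positive entries in row(s) 1, 2, 3, 4, so the ratio test bounds it — not unbounded.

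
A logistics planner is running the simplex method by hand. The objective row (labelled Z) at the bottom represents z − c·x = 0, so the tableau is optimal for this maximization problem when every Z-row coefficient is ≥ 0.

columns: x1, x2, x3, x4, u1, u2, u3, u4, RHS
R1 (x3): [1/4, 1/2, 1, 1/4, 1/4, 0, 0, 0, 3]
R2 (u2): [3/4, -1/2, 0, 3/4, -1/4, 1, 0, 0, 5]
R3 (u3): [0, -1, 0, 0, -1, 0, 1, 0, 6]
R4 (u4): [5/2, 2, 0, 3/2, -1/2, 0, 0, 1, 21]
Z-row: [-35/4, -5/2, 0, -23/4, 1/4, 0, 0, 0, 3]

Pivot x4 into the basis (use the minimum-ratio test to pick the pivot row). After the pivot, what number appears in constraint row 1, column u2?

Ratio test on column x4 — row 1: 3/(1/4) = 12; row 2: 5/(3/4) = 20/3; row 3: entry 0 ≤ 0; row 4: 21/(3/2) = 14. Minimum is 20/3 at row 2 (u2 leaves); pivot element 3/4.
Divide row 2 by 3/4; eliminate column x4 from the other rows.
Row 1 update in column u2: 0 − (1/4)·(4/3) = -1/3.

-1/3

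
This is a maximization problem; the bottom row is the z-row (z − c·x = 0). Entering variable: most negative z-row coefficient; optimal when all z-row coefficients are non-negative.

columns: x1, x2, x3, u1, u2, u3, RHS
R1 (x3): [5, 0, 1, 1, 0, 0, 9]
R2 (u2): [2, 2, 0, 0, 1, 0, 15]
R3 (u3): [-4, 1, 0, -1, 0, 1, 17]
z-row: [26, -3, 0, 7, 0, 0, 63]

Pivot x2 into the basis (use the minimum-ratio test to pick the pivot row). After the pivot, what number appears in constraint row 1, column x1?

5

Ratio test on column x2 — row 1: entry 0 ≤ 0; row 2: 15/2 = 15/2; row 3: 17/1 = 17. Minimum is 15/2 at row 2 (u2 leaves); pivot element 2.
Divide row 2 by 2; eliminate column x2 from the other rows.
Row 1 update in column x1: 5 − 0·1 = 5.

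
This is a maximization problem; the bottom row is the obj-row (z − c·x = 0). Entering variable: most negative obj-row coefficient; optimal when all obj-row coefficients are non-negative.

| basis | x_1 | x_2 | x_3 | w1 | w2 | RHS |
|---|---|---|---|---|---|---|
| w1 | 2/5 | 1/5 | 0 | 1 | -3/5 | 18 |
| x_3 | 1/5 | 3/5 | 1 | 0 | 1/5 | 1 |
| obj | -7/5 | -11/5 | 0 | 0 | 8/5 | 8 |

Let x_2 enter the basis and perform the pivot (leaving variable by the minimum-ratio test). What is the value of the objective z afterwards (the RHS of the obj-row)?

Ratio test on column x_2 — row 1: 18/(1/5) = 90; row 2: 1/(3/5) = 5/3. Minimum is 5/3 at row 2 (x_3 leaves); pivot element 3/5.
Pivot on row 2; the obj-row RHS becomes 8 − (-11/5)·(5/3) = 35/3.

35/3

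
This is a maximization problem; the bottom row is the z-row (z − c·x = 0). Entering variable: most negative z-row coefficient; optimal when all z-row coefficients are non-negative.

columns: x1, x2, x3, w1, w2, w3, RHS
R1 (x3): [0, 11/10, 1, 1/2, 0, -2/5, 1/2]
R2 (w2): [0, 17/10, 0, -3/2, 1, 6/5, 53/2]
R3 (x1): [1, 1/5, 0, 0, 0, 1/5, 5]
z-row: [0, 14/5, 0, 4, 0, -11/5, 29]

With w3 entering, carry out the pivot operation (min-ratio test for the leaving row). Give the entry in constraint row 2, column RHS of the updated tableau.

Ratio test on column w3 — row 1: entry -2/5 ≤ 0; row 2: (53/2)/(6/5) = 265/12; row 3: 5/(1/5) = 25. Minimum is 265/12 at row 2 (w2 leaves); pivot element 6/5.
Divide row 2 by 6/5; eliminate column w3 from the other rows.
In the new row 2, the RHS entry is the old entry divided by the pivot: (53/2)/(6/5) = 265/12.

265/12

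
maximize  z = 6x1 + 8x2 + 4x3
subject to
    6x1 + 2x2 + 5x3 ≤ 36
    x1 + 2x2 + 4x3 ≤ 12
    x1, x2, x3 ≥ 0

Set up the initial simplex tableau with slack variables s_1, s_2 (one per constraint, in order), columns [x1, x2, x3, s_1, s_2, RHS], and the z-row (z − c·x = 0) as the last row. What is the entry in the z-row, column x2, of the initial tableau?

-8

The z-row carries the negated objective coefficients: the x2 entry is -8.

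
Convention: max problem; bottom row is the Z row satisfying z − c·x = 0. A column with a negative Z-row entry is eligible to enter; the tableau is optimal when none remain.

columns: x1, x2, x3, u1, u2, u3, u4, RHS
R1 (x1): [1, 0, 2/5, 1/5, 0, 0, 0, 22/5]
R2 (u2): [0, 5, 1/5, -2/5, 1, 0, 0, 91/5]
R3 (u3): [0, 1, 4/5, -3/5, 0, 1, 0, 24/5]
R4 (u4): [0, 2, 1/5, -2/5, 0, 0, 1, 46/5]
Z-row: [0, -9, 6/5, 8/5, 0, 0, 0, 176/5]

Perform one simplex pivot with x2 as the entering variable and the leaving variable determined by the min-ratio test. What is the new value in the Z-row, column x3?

Ratio test on column x2 — row 1: entry 0 ≤ 0; row 2: (91/5)/5 = 91/25; row 3: (24/5)/1 = 24/5; row 4: (46/5)/2 = 23/5. Minimum is 91/25 at row 2 (u2 leaves); pivot element 5.
Divide row 2 by 5; eliminate column x2 from the other rows.
Z-row update in column x3: 6/5 − (-9)·(1/25) = 39/25.

39/25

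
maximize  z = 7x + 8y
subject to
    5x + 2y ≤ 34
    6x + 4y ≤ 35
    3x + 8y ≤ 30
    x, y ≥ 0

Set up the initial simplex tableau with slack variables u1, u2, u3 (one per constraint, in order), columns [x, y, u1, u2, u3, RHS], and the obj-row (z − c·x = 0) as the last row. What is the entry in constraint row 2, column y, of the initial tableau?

Constraint 2 has coefficient 4 on y.

4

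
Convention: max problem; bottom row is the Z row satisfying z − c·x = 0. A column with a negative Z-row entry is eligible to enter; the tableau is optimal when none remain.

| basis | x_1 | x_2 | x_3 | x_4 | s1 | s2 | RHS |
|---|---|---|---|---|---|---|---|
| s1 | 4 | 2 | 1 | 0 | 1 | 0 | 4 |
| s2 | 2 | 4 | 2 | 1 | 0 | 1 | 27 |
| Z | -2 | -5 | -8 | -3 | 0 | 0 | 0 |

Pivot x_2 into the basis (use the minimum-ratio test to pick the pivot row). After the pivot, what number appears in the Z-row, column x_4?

Ratio test on column x_2 — row 1: 4/2 = 2; row 2: 27/4 = 27/4. Minimum is 2 at row 1 (s1 leaves); pivot element 2.
Divide row 1 by 2; eliminate column x_2 from the other rows.
Z-row update in column x_4: -3 − (-5)·0 = -3.

-3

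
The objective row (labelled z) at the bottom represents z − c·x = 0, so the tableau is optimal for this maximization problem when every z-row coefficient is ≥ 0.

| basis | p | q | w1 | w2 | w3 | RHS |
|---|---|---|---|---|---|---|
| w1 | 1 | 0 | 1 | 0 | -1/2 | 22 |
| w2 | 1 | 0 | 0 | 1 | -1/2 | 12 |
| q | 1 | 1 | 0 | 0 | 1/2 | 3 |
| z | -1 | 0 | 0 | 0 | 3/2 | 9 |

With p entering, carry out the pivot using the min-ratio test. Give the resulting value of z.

Ratio test on column p — row 1: 22/1 = 22; row 2: 12/1 = 12; row 3: 3/1 = 3. Minimum is 3 at row 3 (q leaves); pivot element 1.
Pivot on row 3; the z-row RHS becomes 9 − (-1)·3 = 12.

12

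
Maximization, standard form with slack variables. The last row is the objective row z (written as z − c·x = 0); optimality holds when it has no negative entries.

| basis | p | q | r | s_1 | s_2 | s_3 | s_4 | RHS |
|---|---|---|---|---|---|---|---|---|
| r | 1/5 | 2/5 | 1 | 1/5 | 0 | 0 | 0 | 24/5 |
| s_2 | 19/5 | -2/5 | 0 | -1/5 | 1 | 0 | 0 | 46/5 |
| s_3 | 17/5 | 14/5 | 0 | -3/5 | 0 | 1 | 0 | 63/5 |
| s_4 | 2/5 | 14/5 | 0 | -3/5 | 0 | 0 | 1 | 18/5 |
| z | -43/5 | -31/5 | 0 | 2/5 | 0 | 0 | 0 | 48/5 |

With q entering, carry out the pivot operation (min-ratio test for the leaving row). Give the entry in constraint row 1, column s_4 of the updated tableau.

Ratio test on column q — row 1: (24/5)/(2/5) = 12; row 2: entry -2/5 ≤ 0; row 3: (63/5)/(14/5) = 9/2; row 4: (18/5)/(14/5) = 9/7. Minimum is 9/7 at row 4 (s_4 leaves); pivot element 14/5.
Divide row 4 by 14/5; eliminate column q from the other rows.
Row 1 update in column s_4: 0 − (2/5)·(5/14) = -1/7.

-1/7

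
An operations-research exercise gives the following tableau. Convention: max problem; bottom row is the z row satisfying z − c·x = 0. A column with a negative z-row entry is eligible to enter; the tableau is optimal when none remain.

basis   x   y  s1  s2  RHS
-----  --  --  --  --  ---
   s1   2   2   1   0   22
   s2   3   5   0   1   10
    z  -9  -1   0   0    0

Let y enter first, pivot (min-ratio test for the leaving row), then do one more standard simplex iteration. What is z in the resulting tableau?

30

Ratio test on column y — row 1: 22/2 = 11; row 2: 10/5 = 2. Minimum is 2 at row 2 (s2 leaves); pivot element 5.
Pivot on row 2; the z-row RHS becomes 0 − (-1)·2 = 2.
Next entering variable (most negative z-row entry -42/5): x.
Ratio test on column x — row 1: 18/(4/5) = 45/2; row 2: 2/(3/5) = 10/3. Minimum is 10/3 at row 2 (y leaves); pivot element 3/5.
After the second pivot the z-row RHS is 2 − (-42/5)·(10/3) = 30.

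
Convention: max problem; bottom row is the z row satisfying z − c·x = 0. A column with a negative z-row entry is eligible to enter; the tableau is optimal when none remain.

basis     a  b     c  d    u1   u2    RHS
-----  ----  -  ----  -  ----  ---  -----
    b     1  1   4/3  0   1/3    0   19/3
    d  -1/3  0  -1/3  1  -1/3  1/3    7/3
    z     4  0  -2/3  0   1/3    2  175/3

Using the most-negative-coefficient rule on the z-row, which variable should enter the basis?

c

Negative z-row entries: c: -2/3.
The most negative is -2/3 in column c, so c enters.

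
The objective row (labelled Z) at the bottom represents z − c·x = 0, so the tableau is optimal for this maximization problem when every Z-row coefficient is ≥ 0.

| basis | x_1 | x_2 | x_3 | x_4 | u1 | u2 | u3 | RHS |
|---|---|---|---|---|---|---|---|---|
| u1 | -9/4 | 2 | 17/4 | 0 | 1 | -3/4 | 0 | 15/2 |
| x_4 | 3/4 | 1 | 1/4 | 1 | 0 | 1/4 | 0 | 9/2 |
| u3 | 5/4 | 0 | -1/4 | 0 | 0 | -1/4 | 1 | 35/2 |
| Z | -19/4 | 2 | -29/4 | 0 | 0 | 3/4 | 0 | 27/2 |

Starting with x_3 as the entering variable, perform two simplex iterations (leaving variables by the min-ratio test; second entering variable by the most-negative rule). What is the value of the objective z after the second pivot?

329/5

Ratio test on column x_3 — row 1: (15/2)/(17/4) = 30/17; row 2: (9/2)/(1/4) = 18; row 3: entry -1/4 ≤ 0. Minimum is 30/17 at row 1 (u1 leaves); pivot element 17/4.
Pivot on row 1; the Z-row RHS becomes 27/2 − (-29/4)·(30/17) = 447/17.
Next entering variable (most negative Z-row entry -146/17): x_1.
Ratio test on column x_1 — row 1: entry -9/17 ≤ 0; row 2: (69/17)/(15/17) = 23/5; row 3: (305/17)/(19/17) = 305/19. Minimum is 23/5 at row 2 (x_4 leaves); pivot element 15/17.
After the second pivot the Z-row RHS is 447/17 − (-146/17)·(23/5) = 329/5.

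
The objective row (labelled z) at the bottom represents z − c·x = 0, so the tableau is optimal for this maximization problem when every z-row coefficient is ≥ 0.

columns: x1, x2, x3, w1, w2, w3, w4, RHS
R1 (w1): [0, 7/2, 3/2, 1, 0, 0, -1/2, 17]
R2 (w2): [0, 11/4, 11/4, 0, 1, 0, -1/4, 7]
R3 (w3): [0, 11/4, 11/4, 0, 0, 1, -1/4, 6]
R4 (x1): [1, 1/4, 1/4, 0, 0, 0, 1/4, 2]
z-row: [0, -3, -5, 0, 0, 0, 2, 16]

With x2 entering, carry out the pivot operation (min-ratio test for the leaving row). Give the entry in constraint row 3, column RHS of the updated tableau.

24/11

Ratio test on column x2 — row 1: 17/(7/2) = 34/7; row 2: 7/(11/4) = 28/11; row 3: 6/(11/4) = 24/11; row 4: 2/(1/4) = 8. Minimum is 24/11 at row 3 (w3 leaves); pivot element 11/4.
Divide row 3 by 11/4; eliminate column x2 from the other rows.
In the new row 3, the RHS entry is the old entry divided by the pivot: 6/(11/4) = 24/11.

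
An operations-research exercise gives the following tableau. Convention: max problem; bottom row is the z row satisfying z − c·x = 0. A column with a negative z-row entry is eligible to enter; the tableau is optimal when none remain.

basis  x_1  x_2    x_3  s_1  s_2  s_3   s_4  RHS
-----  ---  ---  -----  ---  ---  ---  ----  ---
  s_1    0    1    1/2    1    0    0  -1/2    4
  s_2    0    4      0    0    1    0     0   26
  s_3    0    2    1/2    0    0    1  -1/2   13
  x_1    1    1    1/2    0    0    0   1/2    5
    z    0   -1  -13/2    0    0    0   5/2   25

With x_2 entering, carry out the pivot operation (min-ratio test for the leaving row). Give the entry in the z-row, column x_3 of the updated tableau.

Ratio test on column x_2 — row 1: 4/1 = 4; row 2: 26/4 = 13/2; row 3: 13/2 = 13/2; row 4: 5/1 = 5. Minimum is 4 at row 1 (s_1 leaves); pivot element 1.
Divide row 1 by 1; eliminate column x_2 from the other rows.
z-row update in column x_3: -13/2 − (-1)·(1/2) = -6.

-6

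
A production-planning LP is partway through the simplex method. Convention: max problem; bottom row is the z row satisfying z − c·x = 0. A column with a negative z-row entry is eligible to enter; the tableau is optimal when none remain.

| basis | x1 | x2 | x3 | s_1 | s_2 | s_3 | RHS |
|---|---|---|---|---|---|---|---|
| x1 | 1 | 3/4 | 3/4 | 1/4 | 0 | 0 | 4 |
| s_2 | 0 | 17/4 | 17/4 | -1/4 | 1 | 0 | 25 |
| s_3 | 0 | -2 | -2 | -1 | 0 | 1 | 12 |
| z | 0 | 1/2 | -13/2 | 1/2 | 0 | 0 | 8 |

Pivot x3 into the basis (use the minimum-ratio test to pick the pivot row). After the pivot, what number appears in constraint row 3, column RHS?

68/3

Ratio test on column x3 — row 1: 4/(3/4) = 16/3; row 2: 25/(17/4) = 100/17; row 3: entry -2 ≤ 0. Minimum is 16/3 at row 1 (x1 leaves); pivot element 3/4.
Divide row 1 by 3/4; eliminate column x3 from the other rows.
Row 3 update in column RHS: 12 − (-2)·(16/3) = 68/3.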